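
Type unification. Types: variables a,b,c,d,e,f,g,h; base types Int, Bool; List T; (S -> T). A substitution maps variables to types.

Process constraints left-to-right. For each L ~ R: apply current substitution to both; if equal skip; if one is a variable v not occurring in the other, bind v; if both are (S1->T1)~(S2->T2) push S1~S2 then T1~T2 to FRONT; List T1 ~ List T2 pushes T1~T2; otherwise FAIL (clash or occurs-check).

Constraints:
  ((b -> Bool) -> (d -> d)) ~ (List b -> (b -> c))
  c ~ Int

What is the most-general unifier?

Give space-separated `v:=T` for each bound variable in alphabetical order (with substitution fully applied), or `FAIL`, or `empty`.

step 1: unify ((b -> Bool) -> (d -> d)) ~ (List b -> (b -> c))  [subst: {-} | 1 pending]
  -> decompose arrow: push (b -> Bool)~List b, (d -> d)~(b -> c)
step 2: unify (b -> Bool) ~ List b  [subst: {-} | 2 pending]
  clash: (b -> Bool) vs List b

Answer: FAIL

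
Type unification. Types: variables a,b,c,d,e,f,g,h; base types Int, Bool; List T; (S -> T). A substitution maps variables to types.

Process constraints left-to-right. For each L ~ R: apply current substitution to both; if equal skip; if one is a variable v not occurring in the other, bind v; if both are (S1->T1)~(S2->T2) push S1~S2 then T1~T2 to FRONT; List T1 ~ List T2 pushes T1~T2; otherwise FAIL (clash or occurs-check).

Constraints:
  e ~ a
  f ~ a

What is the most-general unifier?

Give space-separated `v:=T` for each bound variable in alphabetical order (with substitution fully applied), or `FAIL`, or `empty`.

step 1: unify e ~ a  [subst: {-} | 1 pending]
  bind e := a
step 2: unify f ~ a  [subst: {e:=a} | 0 pending]
  bind f := a

Answer: e:=a f:=a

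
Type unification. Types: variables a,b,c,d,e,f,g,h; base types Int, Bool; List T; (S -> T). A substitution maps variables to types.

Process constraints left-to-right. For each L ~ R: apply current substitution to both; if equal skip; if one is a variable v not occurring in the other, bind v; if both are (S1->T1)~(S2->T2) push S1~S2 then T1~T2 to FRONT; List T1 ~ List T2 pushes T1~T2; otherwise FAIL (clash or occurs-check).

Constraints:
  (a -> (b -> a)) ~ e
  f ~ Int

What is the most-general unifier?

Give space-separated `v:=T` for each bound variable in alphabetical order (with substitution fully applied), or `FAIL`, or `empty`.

Answer: e:=(a -> (b -> a)) f:=Int

Derivation:
step 1: unify (a -> (b -> a)) ~ e  [subst: {-} | 1 pending]
  bind e := (a -> (b -> a))
step 2: unify f ~ Int  [subst: {e:=(a -> (b -> a))} | 0 pending]
  bind f := Int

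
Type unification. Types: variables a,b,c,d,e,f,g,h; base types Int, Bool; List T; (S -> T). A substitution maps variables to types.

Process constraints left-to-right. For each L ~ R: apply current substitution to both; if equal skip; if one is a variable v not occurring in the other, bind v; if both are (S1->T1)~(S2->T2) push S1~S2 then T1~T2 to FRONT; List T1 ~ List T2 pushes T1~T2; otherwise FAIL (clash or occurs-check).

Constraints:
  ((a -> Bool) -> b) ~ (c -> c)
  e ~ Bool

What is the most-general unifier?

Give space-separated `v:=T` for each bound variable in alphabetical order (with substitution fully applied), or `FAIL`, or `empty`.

Answer: b:=(a -> Bool) c:=(a -> Bool) e:=Bool

Derivation:
step 1: unify ((a -> Bool) -> b) ~ (c -> c)  [subst: {-} | 1 pending]
  -> decompose arrow: push (a -> Bool)~c, b~c
step 2: unify (a -> Bool) ~ c  [subst: {-} | 2 pending]
  bind c := (a -> Bool)
step 3: unify b ~ (a -> Bool)  [subst: {c:=(a -> Bool)} | 1 pending]
  bind b := (a -> Bool)
step 4: unify e ~ Bool  [subst: {c:=(a -> Bool), b:=(a -> Bool)} | 0 pending]
  bind e := Bool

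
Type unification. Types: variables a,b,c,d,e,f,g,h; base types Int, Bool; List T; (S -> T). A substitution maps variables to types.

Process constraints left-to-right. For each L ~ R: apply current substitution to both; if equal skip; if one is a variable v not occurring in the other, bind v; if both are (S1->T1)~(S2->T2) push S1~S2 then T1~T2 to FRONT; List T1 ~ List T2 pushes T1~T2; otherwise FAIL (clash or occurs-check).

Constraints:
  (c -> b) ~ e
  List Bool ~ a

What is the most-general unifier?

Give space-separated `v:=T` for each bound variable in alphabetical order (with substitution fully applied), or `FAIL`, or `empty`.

Answer: a:=List Bool e:=(c -> b)

Derivation:
step 1: unify (c -> b) ~ e  [subst: {-} | 1 pending]
  bind e := (c -> b)
step 2: unify List Bool ~ a  [subst: {e:=(c -> b)} | 0 pending]
  bind a := List Bool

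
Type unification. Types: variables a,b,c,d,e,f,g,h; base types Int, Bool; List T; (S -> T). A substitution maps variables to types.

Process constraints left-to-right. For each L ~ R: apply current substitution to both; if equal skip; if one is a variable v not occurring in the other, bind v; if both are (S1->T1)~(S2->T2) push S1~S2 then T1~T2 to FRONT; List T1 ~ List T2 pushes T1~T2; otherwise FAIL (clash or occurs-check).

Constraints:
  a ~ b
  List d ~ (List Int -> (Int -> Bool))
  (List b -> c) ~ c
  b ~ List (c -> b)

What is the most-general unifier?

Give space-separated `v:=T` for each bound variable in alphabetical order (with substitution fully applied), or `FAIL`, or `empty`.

Answer: FAIL

Derivation:
step 1: unify a ~ b  [subst: {-} | 3 pending]
  bind a := b
step 2: unify List d ~ (List Int -> (Int -> Bool))  [subst: {a:=b} | 2 pending]
  clash: List d vs (List Int -> (Int -> Bool))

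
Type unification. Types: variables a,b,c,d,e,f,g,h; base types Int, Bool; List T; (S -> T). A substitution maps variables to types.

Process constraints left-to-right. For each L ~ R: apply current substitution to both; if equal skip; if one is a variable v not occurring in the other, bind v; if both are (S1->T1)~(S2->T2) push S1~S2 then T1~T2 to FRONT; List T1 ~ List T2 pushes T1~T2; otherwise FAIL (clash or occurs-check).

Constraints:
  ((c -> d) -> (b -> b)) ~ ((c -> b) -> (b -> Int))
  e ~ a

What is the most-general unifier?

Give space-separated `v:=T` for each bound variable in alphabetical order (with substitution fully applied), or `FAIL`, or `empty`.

Answer: b:=Int d:=Int e:=a

Derivation:
step 1: unify ((c -> d) -> (b -> b)) ~ ((c -> b) -> (b -> Int))  [subst: {-} | 1 pending]
  -> decompose arrow: push (c -> d)~(c -> b), (b -> b)~(b -> Int)
step 2: unify (c -> d) ~ (c -> b)  [subst: {-} | 2 pending]
  -> decompose arrow: push c~c, d~b
step 3: unify c ~ c  [subst: {-} | 3 pending]
  -> identical, skip
step 4: unify d ~ b  [subst: {-} | 2 pending]
  bind d := b
step 5: unify (b -> b) ~ (b -> Int)  [subst: {d:=b} | 1 pending]
  -> decompose arrow: push b~b, b~Int
step 6: unify b ~ b  [subst: {d:=b} | 2 pending]
  -> identical, skip
step 7: unify b ~ Int  [subst: {d:=b} | 1 pending]
  bind b := Int
step 8: unify e ~ a  [subst: {d:=b, b:=Int} | 0 pending]
  bind e := a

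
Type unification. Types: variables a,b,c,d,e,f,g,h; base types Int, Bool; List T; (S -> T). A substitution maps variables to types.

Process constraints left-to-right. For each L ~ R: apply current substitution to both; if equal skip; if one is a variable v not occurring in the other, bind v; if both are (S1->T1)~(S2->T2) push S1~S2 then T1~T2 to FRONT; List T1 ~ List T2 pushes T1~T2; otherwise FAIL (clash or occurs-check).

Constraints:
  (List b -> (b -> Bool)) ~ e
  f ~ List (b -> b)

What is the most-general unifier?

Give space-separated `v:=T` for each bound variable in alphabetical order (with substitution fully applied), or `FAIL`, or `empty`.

step 1: unify (List b -> (b -> Bool)) ~ e  [subst: {-} | 1 pending]
  bind e := (List b -> (b -> Bool))
step 2: unify f ~ List (b -> b)  [subst: {e:=(List b -> (b -> Bool))} | 0 pending]
  bind f := List (b -> b)

Answer: e:=(List b -> (b -> Bool)) f:=List (b -> b)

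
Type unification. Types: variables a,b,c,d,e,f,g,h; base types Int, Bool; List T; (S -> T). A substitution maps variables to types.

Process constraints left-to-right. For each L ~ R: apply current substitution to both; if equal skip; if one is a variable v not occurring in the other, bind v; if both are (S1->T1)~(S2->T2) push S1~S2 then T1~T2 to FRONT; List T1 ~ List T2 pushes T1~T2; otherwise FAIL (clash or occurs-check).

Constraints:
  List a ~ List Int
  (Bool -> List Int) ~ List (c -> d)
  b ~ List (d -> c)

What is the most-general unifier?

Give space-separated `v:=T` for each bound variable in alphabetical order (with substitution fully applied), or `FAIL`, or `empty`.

Answer: FAIL

Derivation:
step 1: unify List a ~ List Int  [subst: {-} | 2 pending]
  -> decompose List: push a~Int
step 2: unify a ~ Int  [subst: {-} | 2 pending]
  bind a := Int
step 3: unify (Bool -> List Int) ~ List (c -> d)  [subst: {a:=Int} | 1 pending]
  clash: (Bool -> List Int) vs List (c -> d)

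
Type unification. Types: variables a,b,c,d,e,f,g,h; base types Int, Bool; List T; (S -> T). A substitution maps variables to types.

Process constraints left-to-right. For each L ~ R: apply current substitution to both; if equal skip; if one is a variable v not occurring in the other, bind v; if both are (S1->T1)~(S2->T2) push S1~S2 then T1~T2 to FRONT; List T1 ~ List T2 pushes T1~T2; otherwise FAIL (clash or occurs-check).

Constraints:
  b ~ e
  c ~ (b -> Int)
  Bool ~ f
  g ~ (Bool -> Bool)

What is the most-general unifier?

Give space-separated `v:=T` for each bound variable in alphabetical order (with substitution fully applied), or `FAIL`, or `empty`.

step 1: unify b ~ e  [subst: {-} | 3 pending]
  bind b := e
step 2: unify c ~ (e -> Int)  [subst: {b:=e} | 2 pending]
  bind c := (e -> Int)
step 3: unify Bool ~ f  [subst: {b:=e, c:=(e -> Int)} | 1 pending]
  bind f := Bool
step 4: unify g ~ (Bool -> Bool)  [subst: {b:=e, c:=(e -> Int), f:=Bool} | 0 pending]
  bind g := (Bool -> Bool)

Answer: b:=e c:=(e -> Int) f:=Bool g:=(Bool -> Bool)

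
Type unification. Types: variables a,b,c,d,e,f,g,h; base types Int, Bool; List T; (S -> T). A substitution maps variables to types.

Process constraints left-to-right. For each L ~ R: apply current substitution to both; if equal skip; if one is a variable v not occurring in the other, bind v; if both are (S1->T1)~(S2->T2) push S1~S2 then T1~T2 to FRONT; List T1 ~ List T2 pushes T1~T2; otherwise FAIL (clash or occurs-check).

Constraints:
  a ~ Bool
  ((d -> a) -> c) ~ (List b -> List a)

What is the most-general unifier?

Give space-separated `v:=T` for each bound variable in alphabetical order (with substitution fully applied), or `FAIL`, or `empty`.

step 1: unify a ~ Bool  [subst: {-} | 1 pending]
  bind a := Bool
step 2: unify ((d -> Bool) -> c) ~ (List b -> List Bool)  [subst: {a:=Bool} | 0 pending]
  -> decompose arrow: push (d -> Bool)~List b, c~List Bool
step 3: unify (d -> Bool) ~ List b  [subst: {a:=Bool} | 1 pending]
  clash: (d -> Bool) vs List b

Answer: FAIL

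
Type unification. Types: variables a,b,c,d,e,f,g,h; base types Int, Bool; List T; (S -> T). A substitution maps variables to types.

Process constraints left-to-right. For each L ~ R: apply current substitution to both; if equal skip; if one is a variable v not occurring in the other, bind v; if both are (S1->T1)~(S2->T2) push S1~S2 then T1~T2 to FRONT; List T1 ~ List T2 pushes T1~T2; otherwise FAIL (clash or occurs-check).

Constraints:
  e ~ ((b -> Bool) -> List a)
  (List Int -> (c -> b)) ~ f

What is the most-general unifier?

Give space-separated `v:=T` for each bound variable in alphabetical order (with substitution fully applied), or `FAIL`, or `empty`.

step 1: unify e ~ ((b -> Bool) -> List a)  [subst: {-} | 1 pending]
  bind e := ((b -> Bool) -> List a)
step 2: unify (List Int -> (c -> b)) ~ f  [subst: {e:=((b -> Bool) -> List a)} | 0 pending]
  bind f := (List Int -> (c -> b))

Answer: e:=((b -> Bool) -> List a) f:=(List Int -> (c -> b))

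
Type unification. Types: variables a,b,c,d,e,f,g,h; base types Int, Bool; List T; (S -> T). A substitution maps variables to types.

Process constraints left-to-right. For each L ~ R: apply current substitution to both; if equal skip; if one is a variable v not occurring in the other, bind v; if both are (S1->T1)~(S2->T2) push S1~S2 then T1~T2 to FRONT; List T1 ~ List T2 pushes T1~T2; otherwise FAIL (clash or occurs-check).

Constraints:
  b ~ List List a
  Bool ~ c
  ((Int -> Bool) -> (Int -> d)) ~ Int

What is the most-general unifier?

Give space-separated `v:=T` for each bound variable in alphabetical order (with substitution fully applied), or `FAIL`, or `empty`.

Answer: FAIL

Derivation:
step 1: unify b ~ List List a  [subst: {-} | 2 pending]
  bind b := List List a
step 2: unify Bool ~ c  [subst: {b:=List List a} | 1 pending]
  bind c := Bool
step 3: unify ((Int -> Bool) -> (Int -> d)) ~ Int  [subst: {b:=List List a, c:=Bool} | 0 pending]
  clash: ((Int -> Bool) -> (Int -> d)) vs Int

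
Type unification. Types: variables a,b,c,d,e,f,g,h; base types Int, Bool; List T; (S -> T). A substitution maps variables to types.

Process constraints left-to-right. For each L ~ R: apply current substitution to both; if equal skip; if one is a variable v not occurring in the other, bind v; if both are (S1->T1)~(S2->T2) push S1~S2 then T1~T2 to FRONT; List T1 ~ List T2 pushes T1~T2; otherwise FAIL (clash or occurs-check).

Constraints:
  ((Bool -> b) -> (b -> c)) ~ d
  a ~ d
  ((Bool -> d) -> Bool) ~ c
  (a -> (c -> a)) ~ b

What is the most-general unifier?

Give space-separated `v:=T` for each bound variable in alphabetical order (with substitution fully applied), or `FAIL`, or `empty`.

Answer: FAIL

Derivation:
step 1: unify ((Bool -> b) -> (b -> c)) ~ d  [subst: {-} | 3 pending]
  bind d := ((Bool -> b) -> (b -> c))
step 2: unify a ~ ((Bool -> b) -> (b -> c))  [subst: {d:=((Bool -> b) -> (b -> c))} | 2 pending]
  bind a := ((Bool -> b) -> (b -> c))
step 3: unify ((Bool -> ((Bool -> b) -> (b -> c))) -> Bool) ~ c  [subst: {d:=((Bool -> b) -> (b -> c)), a:=((Bool -> b) -> (b -> c))} | 1 pending]
  occurs-check fail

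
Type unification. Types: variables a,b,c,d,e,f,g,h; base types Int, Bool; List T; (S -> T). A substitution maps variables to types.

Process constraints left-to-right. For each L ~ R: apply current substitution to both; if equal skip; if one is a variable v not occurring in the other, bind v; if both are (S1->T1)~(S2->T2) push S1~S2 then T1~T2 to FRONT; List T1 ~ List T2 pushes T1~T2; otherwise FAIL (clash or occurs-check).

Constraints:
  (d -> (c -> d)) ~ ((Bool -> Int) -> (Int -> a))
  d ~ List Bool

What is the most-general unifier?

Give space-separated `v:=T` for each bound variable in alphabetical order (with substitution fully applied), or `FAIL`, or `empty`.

Answer: FAIL

Derivation:
step 1: unify (d -> (c -> d)) ~ ((Bool -> Int) -> (Int -> a))  [subst: {-} | 1 pending]
  -> decompose arrow: push d~(Bool -> Int), (c -> d)~(Int -> a)
step 2: unify d ~ (Bool -> Int)  [subst: {-} | 2 pending]
  bind d := (Bool -> Int)
step 3: unify (c -> (Bool -> Int)) ~ (Int -> a)  [subst: {d:=(Bool -> Int)} | 1 pending]
  -> decompose arrow: push c~Int, (Bool -> Int)~a
step 4: unify c ~ Int  [subst: {d:=(Bool -> Int)} | 2 pending]
  bind c := Int
step 5: unify (Bool -> Int) ~ a  [subst: {d:=(Bool -> Int), c:=Int} | 1 pending]
  bind a := (Bool -> Int)
step 6: unify (Bool -> Int) ~ List Bool  [subst: {d:=(Bool -> Int), c:=Int, a:=(Bool -> Int)} | 0 pending]
  clash: (Bool -> Int) vs List Bool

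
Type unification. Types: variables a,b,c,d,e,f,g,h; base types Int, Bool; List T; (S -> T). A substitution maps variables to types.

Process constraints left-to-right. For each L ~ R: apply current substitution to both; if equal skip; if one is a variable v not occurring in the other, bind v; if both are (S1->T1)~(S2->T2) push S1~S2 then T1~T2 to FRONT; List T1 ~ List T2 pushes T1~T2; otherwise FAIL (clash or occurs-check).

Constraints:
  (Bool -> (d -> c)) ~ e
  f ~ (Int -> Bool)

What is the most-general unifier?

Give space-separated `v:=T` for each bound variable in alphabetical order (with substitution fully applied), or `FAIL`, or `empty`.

Answer: e:=(Bool -> (d -> c)) f:=(Int -> Bool)

Derivation:
step 1: unify (Bool -> (d -> c)) ~ e  [subst: {-} | 1 pending]
  bind e := (Bool -> (d -> c))
step 2: unify f ~ (Int -> Bool)  [subst: {e:=(Bool -> (d -> c))} | 0 pending]
  bind f := (Int -> Bool)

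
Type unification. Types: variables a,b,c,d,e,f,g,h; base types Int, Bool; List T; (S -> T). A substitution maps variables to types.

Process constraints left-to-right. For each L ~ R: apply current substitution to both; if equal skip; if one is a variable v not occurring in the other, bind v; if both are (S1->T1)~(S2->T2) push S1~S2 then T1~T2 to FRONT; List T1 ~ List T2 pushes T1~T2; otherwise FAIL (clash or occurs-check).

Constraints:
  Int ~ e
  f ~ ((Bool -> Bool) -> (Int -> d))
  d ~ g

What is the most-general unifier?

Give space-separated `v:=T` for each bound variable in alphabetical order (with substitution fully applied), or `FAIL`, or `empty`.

step 1: unify Int ~ e  [subst: {-} | 2 pending]
  bind e := Int
step 2: unify f ~ ((Bool -> Bool) -> (Int -> d))  [subst: {e:=Int} | 1 pending]
  bind f := ((Bool -> Bool) -> (Int -> d))
step 3: unify d ~ g  [subst: {e:=Int, f:=((Bool -> Bool) -> (Int -> d))} | 0 pending]
  bind d := g

Answer: d:=g e:=Int f:=((Bool -> Bool) -> (Int -> g))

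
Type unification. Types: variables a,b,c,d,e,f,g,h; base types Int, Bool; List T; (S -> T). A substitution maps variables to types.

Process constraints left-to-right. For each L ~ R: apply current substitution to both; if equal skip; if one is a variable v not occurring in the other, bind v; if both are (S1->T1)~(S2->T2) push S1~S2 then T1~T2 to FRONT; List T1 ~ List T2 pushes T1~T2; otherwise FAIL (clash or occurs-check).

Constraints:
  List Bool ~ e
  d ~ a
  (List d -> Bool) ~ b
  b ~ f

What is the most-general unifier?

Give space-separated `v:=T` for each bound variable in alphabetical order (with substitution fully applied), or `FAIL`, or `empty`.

Answer: b:=(List a -> Bool) d:=a e:=List Bool f:=(List a -> Bool)

Derivation:
step 1: unify List Bool ~ e  [subst: {-} | 3 pending]
  bind e := List Bool
step 2: unify d ~ a  [subst: {e:=List Bool} | 2 pending]
  bind d := a
step 3: unify (List a -> Bool) ~ b  [subst: {e:=List Bool, d:=a} | 1 pending]
  bind b := (List a -> Bool)
step 4: unify (List a -> Bool) ~ f  [subst: {e:=List Bool, d:=a, b:=(List a -> Bool)} | 0 pending]
  bind f := (List a -> Bool)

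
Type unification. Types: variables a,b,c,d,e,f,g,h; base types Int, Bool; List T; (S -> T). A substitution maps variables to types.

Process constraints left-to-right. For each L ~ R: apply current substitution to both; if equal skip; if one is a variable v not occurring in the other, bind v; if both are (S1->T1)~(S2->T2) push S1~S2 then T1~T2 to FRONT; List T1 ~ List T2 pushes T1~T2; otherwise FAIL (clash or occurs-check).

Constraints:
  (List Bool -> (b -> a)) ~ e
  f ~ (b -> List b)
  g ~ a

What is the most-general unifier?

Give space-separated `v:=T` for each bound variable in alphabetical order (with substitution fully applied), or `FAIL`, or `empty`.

Answer: e:=(List Bool -> (b -> a)) f:=(b -> List b) g:=a

Derivation:
step 1: unify (List Bool -> (b -> a)) ~ e  [subst: {-} | 2 pending]
  bind e := (List Bool -> (b -> a))
step 2: unify f ~ (b -> List b)  [subst: {e:=(List Bool -> (b -> a))} | 1 pending]
  bind f := (b -> List b)
step 3: unify g ~ a  [subst: {e:=(List Bool -> (b -> a)), f:=(b -> List b)} | 0 pending]
  bind g := a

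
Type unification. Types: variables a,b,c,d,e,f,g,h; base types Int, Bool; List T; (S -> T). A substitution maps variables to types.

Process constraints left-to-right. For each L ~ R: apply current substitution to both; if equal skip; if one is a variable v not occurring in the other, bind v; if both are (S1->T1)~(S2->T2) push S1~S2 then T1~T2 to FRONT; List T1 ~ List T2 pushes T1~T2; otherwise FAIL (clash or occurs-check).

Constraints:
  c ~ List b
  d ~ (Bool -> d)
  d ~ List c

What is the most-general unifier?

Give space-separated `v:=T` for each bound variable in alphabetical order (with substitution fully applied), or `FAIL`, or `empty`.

step 1: unify c ~ List b  [subst: {-} | 2 pending]
  bind c := List b
step 2: unify d ~ (Bool -> d)  [subst: {c:=List b} | 1 pending]
  occurs-check fail: d in (Bool -> d)

Answer: FAIL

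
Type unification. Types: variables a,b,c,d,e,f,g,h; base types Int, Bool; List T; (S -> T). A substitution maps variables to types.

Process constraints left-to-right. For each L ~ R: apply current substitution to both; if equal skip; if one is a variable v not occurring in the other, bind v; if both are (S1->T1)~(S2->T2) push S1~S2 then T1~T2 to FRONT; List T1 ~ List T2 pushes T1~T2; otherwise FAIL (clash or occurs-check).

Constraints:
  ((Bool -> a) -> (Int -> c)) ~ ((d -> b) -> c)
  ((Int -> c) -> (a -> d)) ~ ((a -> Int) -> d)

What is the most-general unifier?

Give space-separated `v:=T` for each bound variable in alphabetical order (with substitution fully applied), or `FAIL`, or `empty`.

Answer: FAIL

Derivation:
step 1: unify ((Bool -> a) -> (Int -> c)) ~ ((d -> b) -> c)  [subst: {-} | 1 pending]
  -> decompose arrow: push (Bool -> a)~(d -> b), (Int -> c)~c
step 2: unify (Bool -> a) ~ (d -> b)  [subst: {-} | 2 pending]
  -> decompose arrow: push Bool~d, a~b
step 3: unify Bool ~ d  [subst: {-} | 3 pending]
  bind d := Bool
step 4: unify a ~ b  [subst: {d:=Bool} | 2 pending]
  bind a := b
step 5: unify (Int -> c) ~ c  [subst: {d:=Bool, a:=b} | 1 pending]
  occurs-check fail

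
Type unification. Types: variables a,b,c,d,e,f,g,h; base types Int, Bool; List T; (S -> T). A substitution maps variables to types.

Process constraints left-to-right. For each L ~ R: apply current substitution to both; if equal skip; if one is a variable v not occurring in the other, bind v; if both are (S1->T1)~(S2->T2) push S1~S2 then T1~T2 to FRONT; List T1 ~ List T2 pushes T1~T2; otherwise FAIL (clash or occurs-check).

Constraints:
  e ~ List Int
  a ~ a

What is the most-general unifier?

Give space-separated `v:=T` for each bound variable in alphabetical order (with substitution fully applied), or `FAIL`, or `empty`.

step 1: unify e ~ List Int  [subst: {-} | 1 pending]
  bind e := List Int
step 2: unify a ~ a  [subst: {e:=List Int} | 0 pending]
  -> identical, skip

Answer: e:=List Int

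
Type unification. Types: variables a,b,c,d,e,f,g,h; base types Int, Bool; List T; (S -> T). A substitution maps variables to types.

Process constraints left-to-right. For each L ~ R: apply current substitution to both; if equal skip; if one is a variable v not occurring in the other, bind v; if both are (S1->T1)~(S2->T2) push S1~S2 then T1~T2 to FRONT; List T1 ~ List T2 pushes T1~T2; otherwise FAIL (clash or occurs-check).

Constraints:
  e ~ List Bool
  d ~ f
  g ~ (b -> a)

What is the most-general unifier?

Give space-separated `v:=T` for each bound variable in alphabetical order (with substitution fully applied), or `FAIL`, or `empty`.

step 1: unify e ~ List Bool  [subst: {-} | 2 pending]
  bind e := List Bool
step 2: unify d ~ f  [subst: {e:=List Bool} | 1 pending]
  bind d := f
step 3: unify g ~ (b -> a)  [subst: {e:=List Bool, d:=f} | 0 pending]
  bind g := (b -> a)

Answer: d:=f e:=List Bool g:=(b -> a)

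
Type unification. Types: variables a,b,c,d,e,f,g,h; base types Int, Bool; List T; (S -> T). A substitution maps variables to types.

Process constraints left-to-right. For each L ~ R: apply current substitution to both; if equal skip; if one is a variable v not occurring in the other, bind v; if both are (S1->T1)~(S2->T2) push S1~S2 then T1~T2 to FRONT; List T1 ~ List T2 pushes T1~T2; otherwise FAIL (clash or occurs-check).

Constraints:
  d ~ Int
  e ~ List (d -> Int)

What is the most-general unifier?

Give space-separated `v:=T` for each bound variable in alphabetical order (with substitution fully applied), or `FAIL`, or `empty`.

step 1: unify d ~ Int  [subst: {-} | 1 pending]
  bind d := Int
step 2: unify e ~ List (Int -> Int)  [subst: {d:=Int} | 0 pending]
  bind e := List (Int -> Int)

Answer: d:=Int e:=List (Int -> Int)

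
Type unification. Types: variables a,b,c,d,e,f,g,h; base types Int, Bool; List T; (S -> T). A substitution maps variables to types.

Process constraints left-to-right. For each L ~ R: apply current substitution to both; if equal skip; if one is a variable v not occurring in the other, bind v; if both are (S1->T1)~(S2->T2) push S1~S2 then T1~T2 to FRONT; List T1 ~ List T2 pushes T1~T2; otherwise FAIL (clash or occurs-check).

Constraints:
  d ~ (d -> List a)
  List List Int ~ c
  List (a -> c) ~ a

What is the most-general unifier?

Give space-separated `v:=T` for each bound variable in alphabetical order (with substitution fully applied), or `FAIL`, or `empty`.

Answer: FAIL

Derivation:
step 1: unify d ~ (d -> List a)  [subst: {-} | 2 pending]
  occurs-check fail: d in (d -> List a)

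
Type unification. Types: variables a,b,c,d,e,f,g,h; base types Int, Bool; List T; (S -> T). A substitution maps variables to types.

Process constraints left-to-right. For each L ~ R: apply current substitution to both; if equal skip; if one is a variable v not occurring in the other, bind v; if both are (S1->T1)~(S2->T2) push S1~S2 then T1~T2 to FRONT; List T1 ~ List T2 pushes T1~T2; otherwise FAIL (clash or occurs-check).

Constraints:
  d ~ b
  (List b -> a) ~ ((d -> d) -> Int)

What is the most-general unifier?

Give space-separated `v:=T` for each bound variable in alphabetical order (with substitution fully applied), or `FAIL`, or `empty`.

step 1: unify d ~ b  [subst: {-} | 1 pending]
  bind d := b
step 2: unify (List b -> a) ~ ((b -> b) -> Int)  [subst: {d:=b} | 0 pending]
  -> decompose arrow: push List b~(b -> b), a~Int
step 3: unify List b ~ (b -> b)  [subst: {d:=b} | 1 pending]
  clash: List b vs (b -> b)

Answer: FAIL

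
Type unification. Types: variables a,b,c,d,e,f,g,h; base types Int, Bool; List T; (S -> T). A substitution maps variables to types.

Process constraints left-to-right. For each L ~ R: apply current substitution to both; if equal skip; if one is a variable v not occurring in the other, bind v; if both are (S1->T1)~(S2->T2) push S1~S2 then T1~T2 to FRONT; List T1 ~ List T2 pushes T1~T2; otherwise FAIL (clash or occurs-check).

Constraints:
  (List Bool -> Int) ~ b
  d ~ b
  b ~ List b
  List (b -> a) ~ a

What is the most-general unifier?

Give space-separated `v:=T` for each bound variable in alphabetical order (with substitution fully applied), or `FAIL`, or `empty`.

step 1: unify (List Bool -> Int) ~ b  [subst: {-} | 3 pending]
  bind b := (List Bool -> Int)
step 2: unify d ~ (List Bool -> Int)  [subst: {b:=(List Bool -> Int)} | 2 pending]
  bind d := (List Bool -> Int)
step 3: unify (List Bool -> Int) ~ List (List Bool -> Int)  [subst: {b:=(List Bool -> Int), d:=(List Bool -> Int)} | 1 pending]
  clash: (List Bool -> Int) vs List (List Bool -> Int)

Answer: FAIL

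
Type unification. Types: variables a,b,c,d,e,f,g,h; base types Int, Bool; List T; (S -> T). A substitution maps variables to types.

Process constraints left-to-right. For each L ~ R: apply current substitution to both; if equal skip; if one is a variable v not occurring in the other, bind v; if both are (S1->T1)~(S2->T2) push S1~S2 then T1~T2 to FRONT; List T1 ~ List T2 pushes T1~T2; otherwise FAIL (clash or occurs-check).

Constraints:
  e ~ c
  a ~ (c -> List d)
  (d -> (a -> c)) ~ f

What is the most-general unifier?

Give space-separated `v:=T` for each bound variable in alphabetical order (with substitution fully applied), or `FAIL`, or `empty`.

step 1: unify e ~ c  [subst: {-} | 2 pending]
  bind e := c
step 2: unify a ~ (c -> List d)  [subst: {e:=c} | 1 pending]
  bind a := (c -> List d)
step 3: unify (d -> ((c -> List d) -> c)) ~ f  [subst: {e:=c, a:=(c -> List d)} | 0 pending]
  bind f := (d -> ((c -> List d) -> c))

Answer: a:=(c -> List d) e:=c f:=(d -> ((c -> List d) -> c))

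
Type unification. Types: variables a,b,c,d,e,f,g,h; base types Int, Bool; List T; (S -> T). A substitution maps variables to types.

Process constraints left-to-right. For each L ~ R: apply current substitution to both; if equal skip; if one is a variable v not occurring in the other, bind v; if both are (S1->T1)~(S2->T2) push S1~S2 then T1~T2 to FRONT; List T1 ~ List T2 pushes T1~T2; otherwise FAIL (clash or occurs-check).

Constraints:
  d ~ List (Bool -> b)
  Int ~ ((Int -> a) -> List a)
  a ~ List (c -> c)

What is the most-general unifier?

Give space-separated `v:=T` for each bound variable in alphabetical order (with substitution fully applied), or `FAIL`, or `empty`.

Answer: FAIL

Derivation:
step 1: unify d ~ List (Bool -> b)  [subst: {-} | 2 pending]
  bind d := List (Bool -> b)
step 2: unify Int ~ ((Int -> a) -> List a)  [subst: {d:=List (Bool -> b)} | 1 pending]
  clash: Int vs ((Int -> a) -> List a)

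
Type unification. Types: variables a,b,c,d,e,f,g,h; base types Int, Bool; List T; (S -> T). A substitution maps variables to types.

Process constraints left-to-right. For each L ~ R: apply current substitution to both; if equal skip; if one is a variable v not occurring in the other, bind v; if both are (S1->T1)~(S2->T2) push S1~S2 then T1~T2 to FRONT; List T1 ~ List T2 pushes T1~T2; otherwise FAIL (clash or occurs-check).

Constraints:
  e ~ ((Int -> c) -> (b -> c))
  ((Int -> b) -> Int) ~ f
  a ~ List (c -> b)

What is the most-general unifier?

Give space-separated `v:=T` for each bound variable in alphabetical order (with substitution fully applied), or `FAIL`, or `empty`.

Answer: a:=List (c -> b) e:=((Int -> c) -> (b -> c)) f:=((Int -> b) -> Int)

Derivation:
step 1: unify e ~ ((Int -> c) -> (b -> c))  [subst: {-} | 2 pending]
  bind e := ((Int -> c) -> (b -> c))
step 2: unify ((Int -> b) -> Int) ~ f  [subst: {e:=((Int -> c) -> (b -> c))} | 1 pending]
  bind f := ((Int -> b) -> Int)
step 3: unify a ~ List (c -> b)  [subst: {e:=((Int -> c) -> (b -> c)), f:=((Int -> b) -> Int)} | 0 pending]
  bind a := List (c -> b)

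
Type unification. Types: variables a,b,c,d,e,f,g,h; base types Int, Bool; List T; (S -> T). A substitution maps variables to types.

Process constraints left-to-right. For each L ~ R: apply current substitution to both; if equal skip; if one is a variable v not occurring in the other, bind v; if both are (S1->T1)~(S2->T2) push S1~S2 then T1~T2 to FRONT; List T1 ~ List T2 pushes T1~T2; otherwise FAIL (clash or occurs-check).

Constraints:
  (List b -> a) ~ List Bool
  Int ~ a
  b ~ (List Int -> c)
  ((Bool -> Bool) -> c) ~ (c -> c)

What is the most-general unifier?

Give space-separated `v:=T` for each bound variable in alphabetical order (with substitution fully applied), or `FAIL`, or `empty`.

Answer: FAIL

Derivation:
step 1: unify (List b -> a) ~ List Bool  [subst: {-} | 3 pending]
  clash: (List b -> a) vs List Bool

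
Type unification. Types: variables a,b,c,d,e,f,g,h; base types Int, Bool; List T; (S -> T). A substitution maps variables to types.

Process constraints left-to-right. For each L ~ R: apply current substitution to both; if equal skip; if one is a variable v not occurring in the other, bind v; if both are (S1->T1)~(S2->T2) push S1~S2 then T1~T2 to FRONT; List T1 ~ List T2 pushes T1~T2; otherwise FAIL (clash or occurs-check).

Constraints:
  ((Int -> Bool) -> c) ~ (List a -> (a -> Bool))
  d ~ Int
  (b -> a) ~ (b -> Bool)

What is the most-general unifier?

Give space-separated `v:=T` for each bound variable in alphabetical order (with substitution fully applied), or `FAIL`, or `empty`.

step 1: unify ((Int -> Bool) -> c) ~ (List a -> (a -> Bool))  [subst: {-} | 2 pending]
  -> decompose arrow: push (Int -> Bool)~List a, c~(a -> Bool)
step 2: unify (Int -> Bool) ~ List a  [subst: {-} | 3 pending]
  clash: (Int -> Bool) vs List a

Answer: FAIL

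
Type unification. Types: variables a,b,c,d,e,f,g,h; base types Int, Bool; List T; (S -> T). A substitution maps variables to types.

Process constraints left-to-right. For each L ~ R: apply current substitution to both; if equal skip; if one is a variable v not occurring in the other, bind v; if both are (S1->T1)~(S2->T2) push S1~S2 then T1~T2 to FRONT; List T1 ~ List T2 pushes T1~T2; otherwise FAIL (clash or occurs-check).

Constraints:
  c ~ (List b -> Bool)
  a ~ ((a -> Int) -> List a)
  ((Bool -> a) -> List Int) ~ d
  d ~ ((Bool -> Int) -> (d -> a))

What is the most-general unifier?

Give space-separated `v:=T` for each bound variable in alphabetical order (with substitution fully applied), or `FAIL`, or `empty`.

step 1: unify c ~ (List b -> Bool)  [subst: {-} | 3 pending]
  bind c := (List b -> Bool)
step 2: unify a ~ ((a -> Int) -> List a)  [subst: {c:=(List b -> Bool)} | 2 pending]
  occurs-check fail: a in ((a -> Int) -> List a)

Answer: FAIL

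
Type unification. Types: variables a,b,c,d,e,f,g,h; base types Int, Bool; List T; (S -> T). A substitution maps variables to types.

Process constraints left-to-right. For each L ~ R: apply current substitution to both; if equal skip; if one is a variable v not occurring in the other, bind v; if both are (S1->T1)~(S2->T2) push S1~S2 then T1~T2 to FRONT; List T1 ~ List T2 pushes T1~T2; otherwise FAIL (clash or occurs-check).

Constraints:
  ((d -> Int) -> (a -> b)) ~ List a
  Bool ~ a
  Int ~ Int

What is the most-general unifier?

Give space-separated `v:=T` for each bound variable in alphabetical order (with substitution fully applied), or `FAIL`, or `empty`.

Answer: FAIL

Derivation:
step 1: unify ((d -> Int) -> (a -> b)) ~ List a  [subst: {-} | 2 pending]
  clash: ((d -> Int) -> (a -> b)) vs List a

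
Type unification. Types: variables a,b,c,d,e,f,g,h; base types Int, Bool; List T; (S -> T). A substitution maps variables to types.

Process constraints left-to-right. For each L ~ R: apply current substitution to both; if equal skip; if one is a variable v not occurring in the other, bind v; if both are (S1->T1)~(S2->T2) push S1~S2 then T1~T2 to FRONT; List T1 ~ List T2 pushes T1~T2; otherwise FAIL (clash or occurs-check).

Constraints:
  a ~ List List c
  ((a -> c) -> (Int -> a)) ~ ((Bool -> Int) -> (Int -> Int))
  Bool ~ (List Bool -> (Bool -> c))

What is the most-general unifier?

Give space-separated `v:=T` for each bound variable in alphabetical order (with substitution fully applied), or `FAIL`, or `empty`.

step 1: unify a ~ List List c  [subst: {-} | 2 pending]
  bind a := List List c
step 2: unify ((List List c -> c) -> (Int -> List List c)) ~ ((Bool -> Int) -> (Int -> Int))  [subst: {a:=List List c} | 1 pending]
  -> decompose arrow: push (List List c -> c)~(Bool -> Int), (Int -> List List c)~(Int -> Int)
step 3: unify (List List c -> c) ~ (Bool -> Int)  [subst: {a:=List List c} | 2 pending]
  -> decompose arrow: push List List c~Bool, c~Int
step 4: unify List List c ~ Bool  [subst: {a:=List List c} | 3 pending]
  clash: List List c vs Bool

Answer: FAIL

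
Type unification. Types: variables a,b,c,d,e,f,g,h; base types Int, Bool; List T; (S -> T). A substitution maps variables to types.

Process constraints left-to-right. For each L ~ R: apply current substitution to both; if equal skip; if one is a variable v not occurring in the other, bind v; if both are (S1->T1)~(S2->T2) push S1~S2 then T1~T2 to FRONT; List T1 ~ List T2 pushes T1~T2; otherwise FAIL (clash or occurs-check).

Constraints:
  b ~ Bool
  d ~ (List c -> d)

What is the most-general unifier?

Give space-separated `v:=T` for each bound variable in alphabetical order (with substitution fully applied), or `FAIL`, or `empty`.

step 1: unify b ~ Bool  [subst: {-} | 1 pending]
  bind b := Bool
step 2: unify d ~ (List c -> d)  [subst: {b:=Bool} | 0 pending]
  occurs-check fail: d in (List c -> d)

Answer: FAIL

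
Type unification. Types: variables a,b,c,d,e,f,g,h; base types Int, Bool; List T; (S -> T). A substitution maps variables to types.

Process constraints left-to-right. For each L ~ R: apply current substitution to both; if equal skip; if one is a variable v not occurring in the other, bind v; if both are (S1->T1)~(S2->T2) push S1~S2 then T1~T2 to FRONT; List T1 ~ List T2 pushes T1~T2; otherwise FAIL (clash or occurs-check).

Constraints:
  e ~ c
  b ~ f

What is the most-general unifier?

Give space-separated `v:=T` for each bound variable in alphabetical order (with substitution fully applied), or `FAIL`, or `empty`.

Answer: b:=f e:=c

Derivation:
step 1: unify e ~ c  [subst: {-} | 1 pending]
  bind e := c
step 2: unify b ~ f  [subst: {e:=c} | 0 pending]
  bind b := f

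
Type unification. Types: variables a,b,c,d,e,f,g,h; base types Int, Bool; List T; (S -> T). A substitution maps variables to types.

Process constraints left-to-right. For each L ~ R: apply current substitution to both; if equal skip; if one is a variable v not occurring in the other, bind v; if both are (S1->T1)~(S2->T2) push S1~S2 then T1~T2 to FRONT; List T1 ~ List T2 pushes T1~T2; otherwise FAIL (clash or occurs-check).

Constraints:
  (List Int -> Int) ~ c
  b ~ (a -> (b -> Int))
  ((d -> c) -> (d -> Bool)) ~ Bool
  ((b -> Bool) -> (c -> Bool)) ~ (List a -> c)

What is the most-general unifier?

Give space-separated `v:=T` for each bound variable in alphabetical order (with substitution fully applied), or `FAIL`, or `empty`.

step 1: unify (List Int -> Int) ~ c  [subst: {-} | 3 pending]
  bind c := (List Int -> Int)
step 2: unify b ~ (a -> (b -> Int))  [subst: {c:=(List Int -> Int)} | 2 pending]
  occurs-check fail: b in (a -> (b -> Int))

Answer: FAIL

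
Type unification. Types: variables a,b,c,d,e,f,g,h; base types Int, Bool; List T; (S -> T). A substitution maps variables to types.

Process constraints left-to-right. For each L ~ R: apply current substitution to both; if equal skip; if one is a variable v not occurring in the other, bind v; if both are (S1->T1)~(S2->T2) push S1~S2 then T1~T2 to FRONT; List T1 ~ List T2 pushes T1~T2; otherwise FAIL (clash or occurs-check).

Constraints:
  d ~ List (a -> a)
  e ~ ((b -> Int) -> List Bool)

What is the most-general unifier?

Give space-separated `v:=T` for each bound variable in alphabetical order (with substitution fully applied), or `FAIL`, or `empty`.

Answer: d:=List (a -> a) e:=((b -> Int) -> List Bool)

Derivation:
step 1: unify d ~ List (a -> a)  [subst: {-} | 1 pending]
  bind d := List (a -> a)
step 2: unify e ~ ((b -> Int) -> List Bool)  [subst: {d:=List (a -> a)} | 0 pending]
  bind e := ((b -> Int) -> List Bool)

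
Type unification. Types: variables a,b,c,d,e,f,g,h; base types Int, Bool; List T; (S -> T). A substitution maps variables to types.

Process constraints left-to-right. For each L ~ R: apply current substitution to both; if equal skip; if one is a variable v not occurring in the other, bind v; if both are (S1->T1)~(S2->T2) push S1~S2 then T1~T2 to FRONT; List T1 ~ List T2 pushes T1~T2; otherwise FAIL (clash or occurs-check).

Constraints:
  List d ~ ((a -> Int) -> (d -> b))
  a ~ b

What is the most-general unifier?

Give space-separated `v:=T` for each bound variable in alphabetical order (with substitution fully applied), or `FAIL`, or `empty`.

step 1: unify List d ~ ((a -> Int) -> (d -> b))  [subst: {-} | 1 pending]
  clash: List d vs ((a -> Int) -> (d -> b))

Answer: FAIL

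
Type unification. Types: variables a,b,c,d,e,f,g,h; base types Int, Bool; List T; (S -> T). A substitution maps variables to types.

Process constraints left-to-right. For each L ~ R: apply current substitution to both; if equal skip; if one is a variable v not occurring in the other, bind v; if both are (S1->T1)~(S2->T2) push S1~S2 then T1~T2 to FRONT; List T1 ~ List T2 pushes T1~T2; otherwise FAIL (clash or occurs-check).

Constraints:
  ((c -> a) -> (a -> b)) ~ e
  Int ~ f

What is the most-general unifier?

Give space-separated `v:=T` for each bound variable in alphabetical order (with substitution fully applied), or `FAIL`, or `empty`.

Answer: e:=((c -> a) -> (a -> b)) f:=Int

Derivation:
step 1: unify ((c -> a) -> (a -> b)) ~ e  [subst: {-} | 1 pending]
  bind e := ((c -> a) -> (a -> b))
step 2: unify Int ~ f  [subst: {e:=((c -> a) -> (a -> b))} | 0 pending]
  bind f := Int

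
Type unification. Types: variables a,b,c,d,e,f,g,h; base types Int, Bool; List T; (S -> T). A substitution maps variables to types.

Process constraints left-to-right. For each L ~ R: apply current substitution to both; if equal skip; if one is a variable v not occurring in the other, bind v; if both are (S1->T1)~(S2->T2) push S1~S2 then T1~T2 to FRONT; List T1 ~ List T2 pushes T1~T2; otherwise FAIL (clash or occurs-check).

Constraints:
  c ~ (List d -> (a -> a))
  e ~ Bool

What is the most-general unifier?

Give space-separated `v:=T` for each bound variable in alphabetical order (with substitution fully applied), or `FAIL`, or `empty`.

Answer: c:=(List d -> (a -> a)) e:=Bool

Derivation:
step 1: unify c ~ (List d -> (a -> a))  [subst: {-} | 1 pending]
  bind c := (List d -> (a -> a))
step 2: unify e ~ Bool  [subst: {c:=(List d -> (a -> a))} | 0 pending]
  bind e := Bool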